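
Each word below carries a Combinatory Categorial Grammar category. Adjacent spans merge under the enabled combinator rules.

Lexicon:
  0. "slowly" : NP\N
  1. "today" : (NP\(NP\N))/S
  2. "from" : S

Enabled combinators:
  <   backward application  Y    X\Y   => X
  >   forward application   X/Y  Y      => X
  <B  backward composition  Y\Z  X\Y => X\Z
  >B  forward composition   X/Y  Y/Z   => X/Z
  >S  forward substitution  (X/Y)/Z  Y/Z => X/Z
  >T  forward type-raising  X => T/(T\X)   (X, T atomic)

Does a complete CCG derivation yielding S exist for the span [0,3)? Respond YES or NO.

NP\N (NP\(NP\N))/S S
CKY chart[0,3] = {N/(N\NP), NP, NP/(NP\NP), PP/(PP\NP), S/(S\NP)}; S ∉ chart

NO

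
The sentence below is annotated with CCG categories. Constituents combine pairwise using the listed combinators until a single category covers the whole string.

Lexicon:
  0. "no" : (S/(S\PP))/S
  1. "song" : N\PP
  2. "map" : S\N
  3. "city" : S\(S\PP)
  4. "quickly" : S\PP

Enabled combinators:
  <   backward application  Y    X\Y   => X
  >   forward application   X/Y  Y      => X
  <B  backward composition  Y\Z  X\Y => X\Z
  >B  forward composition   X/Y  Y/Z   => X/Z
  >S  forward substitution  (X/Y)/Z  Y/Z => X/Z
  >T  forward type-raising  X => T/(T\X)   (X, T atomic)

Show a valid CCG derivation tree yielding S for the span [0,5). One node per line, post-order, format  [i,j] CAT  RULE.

[0,1] (S/(S\PP))/S  lex  "no"
[1,2] N\PP  lex  "song"
[2,3] S\N  lex  "map"
[1,3] S\PP  <B  k=2
[3,4] S\(S\PP)  lex  "city"
[1,4] S  <  k=3
[0,4] S/(S\PP)  >  k=1
[4,5] S\PP  lex  "quickly"
[0,5] S  >  k=4

[0,5] S   >
  [0,4] S/(S\PP)   >
    [0,1] "no" : (S/(S\PP))/S
    [1,4] S   <
      [1,3] S\PP   <B
        [1,2] "song" : N\PP
        [2,3] "map" : S\N
      [3,4] "city" : S\(S\PP)
  [4,5] "quickly" : S\PP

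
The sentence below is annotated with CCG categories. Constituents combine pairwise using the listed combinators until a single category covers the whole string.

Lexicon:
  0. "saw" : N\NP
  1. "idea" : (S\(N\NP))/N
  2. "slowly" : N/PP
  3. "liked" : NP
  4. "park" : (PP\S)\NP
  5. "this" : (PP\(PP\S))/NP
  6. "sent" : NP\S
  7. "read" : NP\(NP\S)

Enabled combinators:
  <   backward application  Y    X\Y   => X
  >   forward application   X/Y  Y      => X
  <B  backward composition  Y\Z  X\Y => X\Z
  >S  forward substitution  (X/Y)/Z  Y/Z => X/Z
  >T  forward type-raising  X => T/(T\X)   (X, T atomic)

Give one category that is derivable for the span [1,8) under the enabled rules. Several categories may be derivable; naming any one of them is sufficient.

S\(N\NP)

[0,8] S   <
  [0,1] "saw" : N\NP
  [1,8] S\(N\NP)   >
    [1,2] "idea" : (S\(N\NP))/N
    [2,8] N   >
      [2,3] "slowly" : N/PP
      [3,8] PP   <
        [3,5] PP\S   <
          [3,4] "liked" : NP
          [4,5] "park" : (PP\S)\NP
        [5,8] PP\(PP\S)   >
          [5,6] "this" : (PP\(PP\S))/NP
          [6,8] NP   <
            [6,7] "sent" : NP\S
            [7,8] "read" : NP\(NP\S)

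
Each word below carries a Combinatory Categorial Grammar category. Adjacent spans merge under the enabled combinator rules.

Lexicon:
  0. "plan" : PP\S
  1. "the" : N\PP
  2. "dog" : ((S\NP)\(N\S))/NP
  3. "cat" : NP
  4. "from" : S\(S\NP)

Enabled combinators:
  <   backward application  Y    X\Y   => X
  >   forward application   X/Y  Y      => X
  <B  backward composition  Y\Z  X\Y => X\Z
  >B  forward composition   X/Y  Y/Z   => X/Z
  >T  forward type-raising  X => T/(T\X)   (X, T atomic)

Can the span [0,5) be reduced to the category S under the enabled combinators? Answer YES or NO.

YES

[0,5] S   <
  [0,4] S\NP   <
    [0,2] N\S   <B
      [0,1] "plan" : PP\S
      [1,2] "the" : N\PP
    [2,4] (S\NP)\(N\S)   >
      [2,3] "dog" : ((S\NP)\(N\S))/NP
      [3,4] "cat" : NP
  [4,5] "from" : S\(S\NP)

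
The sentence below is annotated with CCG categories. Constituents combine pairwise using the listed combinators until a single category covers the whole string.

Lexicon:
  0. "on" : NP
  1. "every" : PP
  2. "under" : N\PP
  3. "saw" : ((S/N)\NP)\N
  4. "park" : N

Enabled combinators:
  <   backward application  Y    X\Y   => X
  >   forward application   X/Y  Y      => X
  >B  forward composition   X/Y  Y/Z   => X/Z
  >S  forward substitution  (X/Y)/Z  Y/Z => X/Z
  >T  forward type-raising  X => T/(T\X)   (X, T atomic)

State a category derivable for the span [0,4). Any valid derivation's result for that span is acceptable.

[0,5] S   >
  [0,4] S/N   <
    [0,1] "on" : NP
    [1,4] (S/N)\NP   <
      [1,3] N   >
        [1,2] N/(N\PP)   >T
          [1,2] "every" : PP
        [2,3] "under" : N\PP
      [3,4] "saw" : ((S/N)\NP)\N
  [4,5] "park" : N

S/N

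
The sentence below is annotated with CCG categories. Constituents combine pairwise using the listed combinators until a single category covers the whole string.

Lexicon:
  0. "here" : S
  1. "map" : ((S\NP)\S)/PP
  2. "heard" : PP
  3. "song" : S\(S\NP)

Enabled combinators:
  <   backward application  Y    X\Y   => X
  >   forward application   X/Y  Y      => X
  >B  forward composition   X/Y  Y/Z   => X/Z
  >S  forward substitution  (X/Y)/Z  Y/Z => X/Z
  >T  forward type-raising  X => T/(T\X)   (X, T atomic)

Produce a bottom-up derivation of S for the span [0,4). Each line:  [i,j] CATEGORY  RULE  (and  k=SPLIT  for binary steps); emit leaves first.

[0,4] S   <
  [0,3] S\NP   <
    [0,1] "here" : S
    [1,3] (S\NP)\S   >
      [1,2] "map" : ((S\NP)\S)/PP
      [2,3] "heard" : PP
  [3,4] "song" : S\(S\NP)

[0,1] S  lex  "here"
[1,2] ((S\NP)\S)/PP  lex  "map"
[2,3] PP  lex  "heard"
[1,3] (S\NP)\S  >  k=2
[0,3] S\NP  <  k=1
[3,4] S\(S\NP)  lex  "song"
[0,4] S  <  k=3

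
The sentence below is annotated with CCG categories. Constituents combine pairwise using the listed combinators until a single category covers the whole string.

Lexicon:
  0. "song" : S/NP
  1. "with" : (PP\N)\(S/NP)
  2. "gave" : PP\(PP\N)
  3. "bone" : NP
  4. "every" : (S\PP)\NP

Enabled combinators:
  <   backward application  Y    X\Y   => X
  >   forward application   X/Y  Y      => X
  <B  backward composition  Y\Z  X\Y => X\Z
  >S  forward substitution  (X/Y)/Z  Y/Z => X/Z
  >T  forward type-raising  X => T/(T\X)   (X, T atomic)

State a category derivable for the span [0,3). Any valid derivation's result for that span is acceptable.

[0,5] S   <
  [0,3] PP   <
    [0,2] PP\N   <
      [0,1] "song" : S/NP
      [1,2] "with" : (PP\N)\(S/NP)
    [2,3] "gave" : PP\(PP\N)
  [3,5] S\PP   <
    [3,4] "bone" : NP
    [4,5] "every" : (S\PP)\NP

PP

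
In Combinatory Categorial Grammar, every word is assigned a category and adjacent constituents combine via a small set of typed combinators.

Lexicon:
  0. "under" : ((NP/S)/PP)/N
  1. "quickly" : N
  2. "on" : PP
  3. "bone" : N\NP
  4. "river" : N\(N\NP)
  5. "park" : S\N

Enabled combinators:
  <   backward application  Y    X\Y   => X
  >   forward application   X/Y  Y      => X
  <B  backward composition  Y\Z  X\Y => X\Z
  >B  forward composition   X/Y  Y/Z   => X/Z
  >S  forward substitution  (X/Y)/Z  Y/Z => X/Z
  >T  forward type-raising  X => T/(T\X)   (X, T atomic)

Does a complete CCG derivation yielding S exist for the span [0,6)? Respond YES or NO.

((NP/S)/PP)/N N PP N\NP N\(N\NP) S\N
CKY chart[0,6] = {N/(N\NP), NP, NP/(NP\NP), NP/(S\S), PP/(PP\NP), S/(S\NP)}; S ∉ chart

NO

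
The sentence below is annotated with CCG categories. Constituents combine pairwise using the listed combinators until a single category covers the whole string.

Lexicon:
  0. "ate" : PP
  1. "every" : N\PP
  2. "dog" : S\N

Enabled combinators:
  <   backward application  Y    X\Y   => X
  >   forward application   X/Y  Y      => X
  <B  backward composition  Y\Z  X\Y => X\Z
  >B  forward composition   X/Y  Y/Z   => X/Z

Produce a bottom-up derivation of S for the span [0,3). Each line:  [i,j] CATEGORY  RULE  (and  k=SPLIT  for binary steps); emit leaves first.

[0,3] S   <
  [0,2] N   <
    [0,1] "ate" : PP
    [1,2] "every" : N\PP
  [2,3] "dog" : S\N

[0,1] PP  lex  "ate"
[1,2] N\PP  lex  "every"
[0,2] N  <  k=1
[2,3] S\N  lex  "dog"
[0,3] S  <  k=2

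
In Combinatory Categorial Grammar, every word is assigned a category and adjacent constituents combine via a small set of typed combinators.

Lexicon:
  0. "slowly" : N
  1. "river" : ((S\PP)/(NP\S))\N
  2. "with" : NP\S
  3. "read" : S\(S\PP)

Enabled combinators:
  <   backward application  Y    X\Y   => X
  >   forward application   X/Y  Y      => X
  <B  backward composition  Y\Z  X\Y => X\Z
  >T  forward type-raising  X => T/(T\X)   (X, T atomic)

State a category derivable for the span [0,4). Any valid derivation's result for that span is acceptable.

[0,4] S   <
  [0,3] S\PP   >
    [0,2] (S\PP)/(NP\S)   <
      [0,1] "slowly" : N
      [1,2] "river" : ((S\PP)/(NP\S))\N
    [2,3] "with" : NP\S
  [3,4] "read" : S\(S\PP)

S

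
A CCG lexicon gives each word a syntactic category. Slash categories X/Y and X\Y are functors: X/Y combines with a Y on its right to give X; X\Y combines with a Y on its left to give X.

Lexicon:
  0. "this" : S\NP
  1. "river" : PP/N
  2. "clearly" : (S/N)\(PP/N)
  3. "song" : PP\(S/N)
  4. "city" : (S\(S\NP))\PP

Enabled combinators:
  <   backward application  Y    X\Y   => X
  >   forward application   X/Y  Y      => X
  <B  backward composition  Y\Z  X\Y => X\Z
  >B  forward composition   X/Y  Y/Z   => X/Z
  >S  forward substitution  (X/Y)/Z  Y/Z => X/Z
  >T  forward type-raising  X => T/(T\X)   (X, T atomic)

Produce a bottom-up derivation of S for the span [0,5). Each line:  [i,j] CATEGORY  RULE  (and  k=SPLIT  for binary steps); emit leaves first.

[0,5] S   <
  [0,1] "this" : S\NP
  [1,5] S\(S\NP)   <
    [1,4] PP   <
      [1,3] S/N   <
        [1,2] "river" : PP/N
        [2,3] "clearly" : (S/N)\(PP/N)
      [3,4] "song" : PP\(S/N)
    [4,5] "city" : (S\(S\NP))\PP

[0,1] S\NP  lex  "this"
[1,2] PP/N  lex  "river"
[2,3] (S/N)\(PP/N)  lex  "clearly"
[1,3] S/N  <  k=2
[3,4] PP\(S/N)  lex  "song"
[1,4] PP  <  k=3
[4,5] (S\(S\NP))\PP  lex  "city"
[1,5] S\(S\NP)  <  k=4
[0,5] S  <  k=1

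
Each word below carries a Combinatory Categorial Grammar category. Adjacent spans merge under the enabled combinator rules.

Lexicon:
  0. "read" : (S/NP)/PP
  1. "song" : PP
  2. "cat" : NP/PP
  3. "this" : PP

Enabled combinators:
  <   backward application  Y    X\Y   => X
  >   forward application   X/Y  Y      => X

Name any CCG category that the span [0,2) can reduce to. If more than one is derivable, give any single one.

[0,4] S   >
  [0,2] S/NP   >
    [0,1] "read" : (S/NP)/PP
    [1,2] "song" : PP
  [2,4] NP   >
    [2,3] "cat" : NP/PP
    [3,4] "this" : PP

S/NP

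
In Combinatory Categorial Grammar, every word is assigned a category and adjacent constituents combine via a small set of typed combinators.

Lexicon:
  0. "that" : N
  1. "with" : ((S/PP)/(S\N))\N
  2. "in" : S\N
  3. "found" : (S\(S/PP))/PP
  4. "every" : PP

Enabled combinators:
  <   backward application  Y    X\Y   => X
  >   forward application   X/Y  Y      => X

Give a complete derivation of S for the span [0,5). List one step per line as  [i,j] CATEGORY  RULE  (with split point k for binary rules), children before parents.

[0,1] N  lex  "that"
[1,2] ((S/PP)/(S\N))\N  lex  "with"
[0,2] (S/PP)/(S\N)  <  k=1
[2,3] S\N  lex  "in"
[0,3] S/PP  >  k=2
[3,4] (S\(S/PP))/PP  lex  "found"
[4,5] PP  lex  "every"
[3,5] S\(S/PP)  >  k=4
[0,5] S  <  k=3

[0,5] S   <
  [0,3] S/PP   >
    [0,2] (S/PP)/(S\N)   <
      [0,1] "that" : N
      [1,2] "with" : ((S/PP)/(S\N))\N
    [2,3] "in" : S\N
  [3,5] S\(S/PP)   >
    [3,4] "found" : (S\(S/PP))/PP
    [4,5] "every" : PP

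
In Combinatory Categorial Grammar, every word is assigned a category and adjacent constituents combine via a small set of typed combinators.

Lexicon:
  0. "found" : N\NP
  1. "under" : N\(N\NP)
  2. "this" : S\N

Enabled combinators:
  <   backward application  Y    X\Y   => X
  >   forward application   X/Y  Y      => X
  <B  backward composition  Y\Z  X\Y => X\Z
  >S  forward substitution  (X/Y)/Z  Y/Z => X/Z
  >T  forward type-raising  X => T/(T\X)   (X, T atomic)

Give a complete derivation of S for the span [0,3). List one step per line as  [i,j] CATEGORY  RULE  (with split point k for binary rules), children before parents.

[0,3] S   <
  [0,2] N   <
    [0,1] "found" : N\NP
    [1,2] "under" : N\(N\NP)
  [2,3] "this" : S\N

[0,1] N\NP  lex  "found"
[1,2] N\(N\NP)  lex  "under"
[0,2] N  <  k=1
[2,3] S\N  lex  "this"
[0,3] S  <  k=2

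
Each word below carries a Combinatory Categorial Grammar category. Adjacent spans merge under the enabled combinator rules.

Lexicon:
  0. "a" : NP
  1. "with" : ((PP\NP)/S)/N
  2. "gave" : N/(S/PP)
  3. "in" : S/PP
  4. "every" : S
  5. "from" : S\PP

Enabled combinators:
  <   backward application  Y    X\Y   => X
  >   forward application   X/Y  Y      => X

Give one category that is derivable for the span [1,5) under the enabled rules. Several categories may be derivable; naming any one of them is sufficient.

PP\NP

[0,6] S   <
  [0,5] PP   <
    [0,1] "a" : NP
    [1,5] PP\NP   >
      [1,4] (PP\NP)/S   >
        [1,2] "with" : ((PP\NP)/S)/N
        [2,4] N   >
          [2,3] "gave" : N/(S/PP)
          [3,4] "in" : S/PP
      [4,5] "every" : S
  [5,6] "from" : S\PP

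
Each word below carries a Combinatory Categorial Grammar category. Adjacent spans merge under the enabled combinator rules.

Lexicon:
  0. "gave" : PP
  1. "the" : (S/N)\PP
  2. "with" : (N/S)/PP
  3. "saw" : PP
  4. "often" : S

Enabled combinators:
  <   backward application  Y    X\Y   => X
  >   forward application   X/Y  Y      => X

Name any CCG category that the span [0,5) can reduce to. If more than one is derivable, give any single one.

S

[0,5] S   >
  [0,2] S/N   <
    [0,1] "gave" : PP
    [1,2] "the" : (S/N)\PP
  [2,5] N   >
    [2,4] N/S   >
      [2,3] "with" : (N/S)/PP
      [3,4] "saw" : PP
    [4,5] "often" : S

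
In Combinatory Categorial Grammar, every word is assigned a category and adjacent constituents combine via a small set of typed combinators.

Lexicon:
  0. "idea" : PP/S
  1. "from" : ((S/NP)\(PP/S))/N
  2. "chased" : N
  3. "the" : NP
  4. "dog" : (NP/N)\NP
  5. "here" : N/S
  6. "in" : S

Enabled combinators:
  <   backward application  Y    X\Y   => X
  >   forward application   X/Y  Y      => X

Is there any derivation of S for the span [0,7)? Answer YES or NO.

[0,7] S   >
  [0,3] S/NP   <
    [0,1] "idea" : PP/S
    [1,3] (S/NP)\(PP/S)   >
      [1,2] "from" : ((S/NP)\(PP/S))/N
      [2,3] "chased" : N
  [3,7] NP   >
    [3,5] NP/N   <
      [3,4] "the" : NP
      [4,5] "dog" : (NP/N)\NP
    [5,7] N   >
      [5,6] "here" : N/S
      [6,7] "in" : S

YES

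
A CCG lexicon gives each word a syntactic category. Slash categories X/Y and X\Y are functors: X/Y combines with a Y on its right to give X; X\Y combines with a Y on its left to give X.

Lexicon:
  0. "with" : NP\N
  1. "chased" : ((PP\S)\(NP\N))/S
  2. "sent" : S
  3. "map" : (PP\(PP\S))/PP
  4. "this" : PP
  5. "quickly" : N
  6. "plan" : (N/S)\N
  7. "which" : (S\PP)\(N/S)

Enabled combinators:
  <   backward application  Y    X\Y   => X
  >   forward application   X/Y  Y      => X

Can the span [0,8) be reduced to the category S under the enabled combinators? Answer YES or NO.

[0,8] S   <
  [0,5] PP   <
    [0,3] PP\S   <
      [0,1] "with" : NP\N
      [1,3] (PP\S)\(NP\N)   >
        [1,2] "chased" : ((PP\S)\(NP\N))/S
        [2,3] "sent" : S
    [3,5] PP\(PP\S)   >
      [3,4] "map" : (PP\(PP\S))/PP
      [4,5] "this" : PP
  [5,8] S\PP   <
    [5,7] N/S   <
      [5,6] "quickly" : N
      [6,7] "plan" : (N/S)\N
    [7,8] "which" : (S\PP)\(N/S)

YES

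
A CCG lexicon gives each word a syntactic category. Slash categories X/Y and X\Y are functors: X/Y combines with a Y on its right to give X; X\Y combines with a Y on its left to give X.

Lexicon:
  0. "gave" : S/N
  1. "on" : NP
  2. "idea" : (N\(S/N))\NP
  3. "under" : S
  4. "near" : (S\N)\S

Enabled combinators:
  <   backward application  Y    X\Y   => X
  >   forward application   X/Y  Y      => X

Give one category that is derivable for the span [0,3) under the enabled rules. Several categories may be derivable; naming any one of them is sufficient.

N

[0,5] S   <
  [0,3] N   <
    [0,1] "gave" : S/N
    [1,3] N\(S/N)   <
      [1,2] "on" : NP
      [2,3] "idea" : (N\(S/N))\NP
  [3,5] S\N   <
    [3,4] "under" : S
    [4,5] "near" : (S\N)\S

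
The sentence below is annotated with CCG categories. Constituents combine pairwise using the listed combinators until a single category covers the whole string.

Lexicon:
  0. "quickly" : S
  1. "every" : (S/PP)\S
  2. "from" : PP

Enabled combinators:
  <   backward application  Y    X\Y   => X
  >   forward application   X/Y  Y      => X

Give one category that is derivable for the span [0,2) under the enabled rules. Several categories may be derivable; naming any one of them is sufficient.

S/PP

[0,3] S   >
  [0,2] S/PP   <
    [0,1] "quickly" : S
    [1,2] "every" : (S/PP)\S
  [2,3] "from" : PP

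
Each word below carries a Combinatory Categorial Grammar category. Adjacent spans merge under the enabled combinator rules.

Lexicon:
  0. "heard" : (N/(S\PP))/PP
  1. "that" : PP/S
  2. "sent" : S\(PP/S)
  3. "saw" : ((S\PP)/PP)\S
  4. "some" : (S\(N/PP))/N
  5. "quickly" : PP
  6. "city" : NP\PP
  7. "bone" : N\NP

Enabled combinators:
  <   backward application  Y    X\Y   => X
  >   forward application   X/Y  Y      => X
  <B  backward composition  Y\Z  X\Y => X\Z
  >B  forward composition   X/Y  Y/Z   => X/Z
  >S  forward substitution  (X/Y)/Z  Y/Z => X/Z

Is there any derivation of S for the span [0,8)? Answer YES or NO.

YES

[0,8] S   <
  [0,4] N/PP   >S
    [0,1] "heard" : (N/(S\PP))/PP
    [1,4] (S\PP)/PP   <
      [1,3] S   <
        [1,2] "that" : PP/S
        [2,3] "sent" : S\(PP/S)
      [3,4] "saw" : ((S\PP)/PP)\S
  [4,8] S\(N/PP)   >
    [4,5] "some" : (S\(N/PP))/N
    [5,8] N   <
      [5,7] NP   <
        [5,6] "quickly" : PP
        [6,7] "city" : NP\PP
      [7,8] "bone" : N\NP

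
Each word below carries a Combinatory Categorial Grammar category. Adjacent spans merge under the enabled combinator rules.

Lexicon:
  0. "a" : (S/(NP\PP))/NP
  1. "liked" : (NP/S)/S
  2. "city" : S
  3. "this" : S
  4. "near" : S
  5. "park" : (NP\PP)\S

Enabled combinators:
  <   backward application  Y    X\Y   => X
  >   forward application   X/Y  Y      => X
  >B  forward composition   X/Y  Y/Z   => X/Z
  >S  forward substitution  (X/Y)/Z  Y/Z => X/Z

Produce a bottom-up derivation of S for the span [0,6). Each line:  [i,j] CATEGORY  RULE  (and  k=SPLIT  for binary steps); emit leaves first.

[0,6] S   >
  [0,4] S/(NP\PP)   >
    [0,1] "a" : (S/(NP\PP))/NP
    [1,4] NP   >
      [1,3] NP/S   >
        [1,2] "liked" : (NP/S)/S
        [2,3] "city" : S
      [3,4] "this" : S
  [4,6] NP\PP   <
    [4,5] "near" : S
    [5,6] "park" : (NP\PP)\S

[0,1] (S/(NP\PP))/NP  lex  "a"
[1,2] (NP/S)/S  lex  "liked"
[2,3] S  lex  "city"
[1,3] NP/S  >  k=2
[3,4] S  lex  "this"
[1,4] NP  >  k=3
[0,4] S/(NP\PP)  >  k=1
[4,5] S  lex  "near"
[5,6] (NP\PP)\S  lex  "park"
[4,6] NP\PP  <  k=5
[0,6] S  >  k=4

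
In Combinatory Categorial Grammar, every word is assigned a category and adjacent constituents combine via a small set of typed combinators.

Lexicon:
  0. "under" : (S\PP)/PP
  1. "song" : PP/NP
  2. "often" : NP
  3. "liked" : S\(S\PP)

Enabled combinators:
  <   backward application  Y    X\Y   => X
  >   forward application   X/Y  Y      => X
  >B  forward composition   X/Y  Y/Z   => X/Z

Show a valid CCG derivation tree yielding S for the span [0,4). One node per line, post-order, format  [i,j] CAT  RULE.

[0,1] (S\PP)/PP  lex  "under"
[1,2] PP/NP  lex  "song"
[2,3] NP  lex  "often"
[1,3] PP  >  k=2
[0,3] S\PP  >  k=1
[3,4] S\(S\PP)  lex  "liked"
[0,4] S  <  k=3

[0,4] S   <
  [0,3] S\PP   >
    [0,1] "under" : (S\PP)/PP
    [1,3] PP   >
      [1,2] "song" : PP/NP
      [2,3] "often" : NP
  [3,4] "liked" : S\(S\PP)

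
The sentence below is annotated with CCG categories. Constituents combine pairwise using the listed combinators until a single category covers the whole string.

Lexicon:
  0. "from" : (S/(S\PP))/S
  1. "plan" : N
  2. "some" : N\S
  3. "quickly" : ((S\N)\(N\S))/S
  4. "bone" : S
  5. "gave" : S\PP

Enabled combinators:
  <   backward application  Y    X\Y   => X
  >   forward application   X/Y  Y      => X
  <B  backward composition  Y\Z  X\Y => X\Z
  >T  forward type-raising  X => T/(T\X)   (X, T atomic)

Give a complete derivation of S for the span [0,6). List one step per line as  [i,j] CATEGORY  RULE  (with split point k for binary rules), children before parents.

[0,6] S   >
  [0,5] S/(S\PP)   >
    [0,1] "from" : (S/(S\PP))/S
    [1,5] S   <
      [1,2] "plan" : N
      [2,5] S\N   <
        [2,3] "some" : N\S
        [3,5] (S\N)\(N\S)   >
          [3,4] "quickly" : ((S\N)\(N\S))/S
          [4,5] "bone" : S
  [5,6] "gave" : S\PP

[0,1] (S/(S\PP))/S  lex  "from"
[1,2] N  lex  "plan"
[2,3] N\S  lex  "some"
[3,4] ((S\N)\(N\S))/S  lex  "quickly"
[4,5] S  lex  "bone"
[3,5] (S\N)\(N\S)  >  k=4
[2,5] S\N  <  k=3
[1,5] S  <  k=2
[0,5] S/(S\PP)  >  k=1
[5,6] S\PP  lex  "gave"
[0,6] S  >  k=5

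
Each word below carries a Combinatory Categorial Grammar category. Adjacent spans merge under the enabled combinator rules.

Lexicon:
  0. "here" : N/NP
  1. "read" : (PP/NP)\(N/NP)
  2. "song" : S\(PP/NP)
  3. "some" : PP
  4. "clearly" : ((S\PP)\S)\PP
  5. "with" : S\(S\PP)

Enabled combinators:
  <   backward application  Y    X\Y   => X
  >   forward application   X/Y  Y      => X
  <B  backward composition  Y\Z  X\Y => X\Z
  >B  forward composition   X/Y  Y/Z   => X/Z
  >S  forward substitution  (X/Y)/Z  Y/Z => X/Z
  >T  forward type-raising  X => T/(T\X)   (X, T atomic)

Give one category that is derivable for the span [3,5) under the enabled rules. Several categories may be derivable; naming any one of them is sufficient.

[0,6] S   <
  [0,5] S\PP   <
    [0,3] S   <
      [0,2] PP/NP   <
        [0,1] "here" : N/NP
        [1,2] "read" : (PP/NP)\(N/NP)
      [2,3] "song" : S\(PP/NP)
    [3,5] (S\PP)\S   <
      [3,4] "some" : PP
      [4,5] "clearly" : ((S\PP)\S)\PP
  [5,6] "with" : S\(S\PP)

(S\PP)\S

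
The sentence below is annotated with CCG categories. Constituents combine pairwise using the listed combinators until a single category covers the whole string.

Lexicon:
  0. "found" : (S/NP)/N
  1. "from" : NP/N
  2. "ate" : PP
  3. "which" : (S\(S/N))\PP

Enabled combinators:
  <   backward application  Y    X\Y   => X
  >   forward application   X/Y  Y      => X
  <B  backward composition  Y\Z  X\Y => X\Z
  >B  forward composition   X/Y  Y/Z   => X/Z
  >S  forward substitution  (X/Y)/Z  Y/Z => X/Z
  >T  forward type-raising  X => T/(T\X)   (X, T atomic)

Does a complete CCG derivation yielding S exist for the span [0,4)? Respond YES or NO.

[0,4] S   <
  [0,2] S/N   >S
    [0,1] "found" : (S/NP)/N
    [1,2] "from" : NP/N
  [2,4] S\(S/N)   <
    [2,3] "ate" : PP
    [3,4] "which" : (S\(S/N))\PP

YES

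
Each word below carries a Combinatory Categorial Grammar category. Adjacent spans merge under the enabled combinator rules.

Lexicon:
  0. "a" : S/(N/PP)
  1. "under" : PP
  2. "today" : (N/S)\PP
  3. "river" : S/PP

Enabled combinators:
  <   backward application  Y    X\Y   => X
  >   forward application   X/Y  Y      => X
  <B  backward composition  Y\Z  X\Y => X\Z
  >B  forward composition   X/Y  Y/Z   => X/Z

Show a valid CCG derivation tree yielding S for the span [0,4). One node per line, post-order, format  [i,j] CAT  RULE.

[0,1] S/(N/PP)  lex  "a"
[1,2] PP  lex  "under"
[2,3] (N/S)\PP  lex  "today"
[1,3] N/S  <  k=2
[3,4] S/PP  lex  "river"
[1,4] N/PP  >B  k=3
[0,4] S  >  k=1

[0,4] S   >
  [0,1] "a" : S/(N/PP)
  [1,4] N/PP   >B
    [1,3] N/S   <
      [1,2] "under" : PP
      [2,3] "today" : (N/S)\PP
    [3,4] "river" : S/PP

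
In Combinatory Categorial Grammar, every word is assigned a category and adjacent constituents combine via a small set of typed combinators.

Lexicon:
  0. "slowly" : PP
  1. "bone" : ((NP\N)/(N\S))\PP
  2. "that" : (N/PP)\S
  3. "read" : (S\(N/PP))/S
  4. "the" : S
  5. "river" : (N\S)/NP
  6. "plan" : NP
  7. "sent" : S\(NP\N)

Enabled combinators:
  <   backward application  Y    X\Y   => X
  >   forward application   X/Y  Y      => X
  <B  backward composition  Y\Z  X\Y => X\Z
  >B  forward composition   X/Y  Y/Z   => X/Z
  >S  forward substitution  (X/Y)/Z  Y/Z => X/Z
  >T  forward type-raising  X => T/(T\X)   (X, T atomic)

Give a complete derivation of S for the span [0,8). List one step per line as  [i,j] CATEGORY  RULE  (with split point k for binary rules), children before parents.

[0,8] S   <
  [0,7] NP\N   >
    [0,2] (NP\N)/(N\S)   <
      [0,1] "slowly" : PP
      [1,2] "bone" : ((NP\N)/(N\S))\PP
    [2,7] N\S   <B
      [2,5] S\S   <B
        [2,3] "that" : (N/PP)\S
        [3,5] S\(N/PP)   >
          [3,4] "read" : (S\(N/PP))/S
          [4,5] "the" : S
      [5,7] N\S   >
        [5,6] "river" : (N\S)/NP
        [6,7] "plan" : NP
  [7,8] "sent" : S\(NP\N)

[0,1] PP  lex  "slowly"
[1,2] ((NP\N)/(N\S))\PP  lex  "bone"
[0,2] (NP\N)/(N\S)  <  k=1
[2,3] (N/PP)\S  lex  "that"
[3,4] (S\(N/PP))/S  lex  "read"
[4,5] S  lex  "the"
[3,5] S\(N/PP)  >  k=4
[2,5] S\S  <B  k=3
[5,6] (N\S)/NP  lex  "river"
[6,7] NP  lex  "plan"
[5,7] N\S  >  k=6
[2,7] N\S  <B  k=5
[0,7] NP\N  >  k=2
[7,8] S\(NP\N)  lex  "sent"
[0,8] S  <  k=7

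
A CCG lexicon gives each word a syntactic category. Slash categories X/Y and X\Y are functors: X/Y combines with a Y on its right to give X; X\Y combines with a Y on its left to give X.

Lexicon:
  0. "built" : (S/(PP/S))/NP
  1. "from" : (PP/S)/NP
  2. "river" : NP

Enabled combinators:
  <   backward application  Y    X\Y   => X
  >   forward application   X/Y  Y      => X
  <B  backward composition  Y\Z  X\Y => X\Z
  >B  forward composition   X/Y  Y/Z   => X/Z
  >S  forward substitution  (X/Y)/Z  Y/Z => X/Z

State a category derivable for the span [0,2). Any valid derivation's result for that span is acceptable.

[0,3] S   >
  [0,2] S/NP   >S
    [0,1] "built" : (S/(PP/S))/NP
    [1,2] "from" : (PP/S)/NP
  [2,3] "river" : NP

S/NP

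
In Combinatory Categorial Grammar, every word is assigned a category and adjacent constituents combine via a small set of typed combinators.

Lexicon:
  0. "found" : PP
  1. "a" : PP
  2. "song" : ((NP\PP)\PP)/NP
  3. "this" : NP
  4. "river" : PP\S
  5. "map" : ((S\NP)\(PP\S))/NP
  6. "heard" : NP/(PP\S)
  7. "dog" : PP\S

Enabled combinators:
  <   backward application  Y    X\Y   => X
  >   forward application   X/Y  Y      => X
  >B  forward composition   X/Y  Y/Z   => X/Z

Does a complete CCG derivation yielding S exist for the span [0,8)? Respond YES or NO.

YES

[0,8] S   <
  [0,4] NP   <
    [0,1] "found" : PP
    [1,4] NP\PP   <
      [1,2] "a" : PP
      [2,4] (NP\PP)\PP   >
        [2,3] "song" : ((NP\PP)\PP)/NP
        [3,4] "this" : NP
  [4,8] S\NP   <
    [4,5] "river" : PP\S
    [5,8] (S\NP)\(PP\S)   >
      [5,6] "map" : ((S\NP)\(PP\S))/NP
      [6,8] NP   >
        [6,7] "heard" : NP/(PP\S)
        [7,8] "dog" : PP\S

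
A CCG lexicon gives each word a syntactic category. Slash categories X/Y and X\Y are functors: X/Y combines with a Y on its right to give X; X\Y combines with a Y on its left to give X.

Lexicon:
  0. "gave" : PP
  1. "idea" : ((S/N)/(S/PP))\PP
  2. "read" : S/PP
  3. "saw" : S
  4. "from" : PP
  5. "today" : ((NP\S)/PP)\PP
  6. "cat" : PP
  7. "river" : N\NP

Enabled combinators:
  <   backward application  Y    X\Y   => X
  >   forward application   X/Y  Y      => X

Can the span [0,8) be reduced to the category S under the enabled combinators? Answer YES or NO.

YES

[0,8] S   >
  [0,3] S/N   >
    [0,2] (S/N)/(S/PP)   <
      [0,1] "gave" : PP
      [1,2] "idea" : ((S/N)/(S/PP))\PP
    [2,3] "read" : S/PP
  [3,8] N   <
    [3,7] NP   <
      [3,4] "saw" : S
      [4,7] NP\S   >
        [4,6] (NP\S)/PP   <
          [4,5] "from" : PP
          [5,6] "today" : ((NP\S)/PP)\PP
        [6,7] "cat" : PP
    [7,8] "river" : N\NP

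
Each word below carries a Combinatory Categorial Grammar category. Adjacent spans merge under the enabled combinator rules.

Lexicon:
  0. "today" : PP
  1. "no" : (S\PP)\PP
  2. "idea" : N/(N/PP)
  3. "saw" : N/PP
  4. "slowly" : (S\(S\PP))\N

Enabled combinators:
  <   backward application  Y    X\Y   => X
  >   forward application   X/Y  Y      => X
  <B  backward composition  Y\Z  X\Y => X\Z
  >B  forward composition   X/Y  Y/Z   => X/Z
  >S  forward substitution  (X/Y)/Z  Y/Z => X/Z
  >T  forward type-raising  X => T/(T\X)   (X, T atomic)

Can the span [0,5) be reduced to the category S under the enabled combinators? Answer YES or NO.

[0,5] S   <
  [0,2] S\PP   <
    [0,1] "today" : PP
    [1,2] "no" : (S\PP)\PP
  [2,5] S\(S\PP)   <
    [2,4] N   >
      [2,3] "idea" : N/(N/PP)
      [3,4] "saw" : N/PP
    [4,5] "slowly" : (S\(S\PP))\N

YES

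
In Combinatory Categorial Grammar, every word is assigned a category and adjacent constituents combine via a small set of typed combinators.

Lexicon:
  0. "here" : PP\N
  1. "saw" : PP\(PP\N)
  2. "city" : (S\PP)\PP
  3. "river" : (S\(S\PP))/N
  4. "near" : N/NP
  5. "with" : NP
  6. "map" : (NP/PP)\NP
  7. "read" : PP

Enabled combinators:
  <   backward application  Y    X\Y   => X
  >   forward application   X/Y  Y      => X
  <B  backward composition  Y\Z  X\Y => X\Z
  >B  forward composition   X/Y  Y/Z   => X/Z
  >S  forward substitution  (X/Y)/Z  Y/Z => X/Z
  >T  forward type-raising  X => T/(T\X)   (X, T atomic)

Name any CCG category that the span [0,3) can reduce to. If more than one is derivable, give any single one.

[0,8] S   <
  [0,3] S\PP   <
    [0,2] PP   <
      [0,1] "here" : PP\N
      [1,2] "saw" : PP\(PP\N)
    [2,3] "city" : (S\PP)\PP
  [3,8] S\(S\PP)   >
    [3,4] "river" : (S\(S\PP))/N
    [4,8] N   >
      [4,5] "near" : N/NP
      [5,8] NP   >
        [5,7] NP/PP   <
          [5,6] "with" : NP
          [6,7] "map" : (NP/PP)\NP
        [7,8] "read" : PP

S\PP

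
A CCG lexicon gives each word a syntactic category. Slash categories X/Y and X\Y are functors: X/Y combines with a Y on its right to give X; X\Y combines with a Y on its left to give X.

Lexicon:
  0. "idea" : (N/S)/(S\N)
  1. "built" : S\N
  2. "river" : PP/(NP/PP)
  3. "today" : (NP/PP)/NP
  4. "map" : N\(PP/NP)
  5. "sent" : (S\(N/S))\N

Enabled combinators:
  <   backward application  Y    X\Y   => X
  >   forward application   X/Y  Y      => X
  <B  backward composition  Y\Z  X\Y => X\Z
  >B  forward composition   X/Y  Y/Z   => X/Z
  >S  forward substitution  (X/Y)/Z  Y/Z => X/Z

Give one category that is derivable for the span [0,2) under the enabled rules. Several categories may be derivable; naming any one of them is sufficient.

[0,6] S   <
  [0,2] N/S   >
    [0,1] "idea" : (N/S)/(S\N)
    [1,2] "built" : S\N
  [2,6] S\(N/S)   <
    [2,5] N   <
      [2,4] PP/NP   >B
        [2,3] "river" : PP/(NP/PP)
        [3,4] "today" : (NP/PP)/NP
      [4,5] "map" : N\(PP/NP)
    [5,6] "sent" : (S\(N/S))\N

N/S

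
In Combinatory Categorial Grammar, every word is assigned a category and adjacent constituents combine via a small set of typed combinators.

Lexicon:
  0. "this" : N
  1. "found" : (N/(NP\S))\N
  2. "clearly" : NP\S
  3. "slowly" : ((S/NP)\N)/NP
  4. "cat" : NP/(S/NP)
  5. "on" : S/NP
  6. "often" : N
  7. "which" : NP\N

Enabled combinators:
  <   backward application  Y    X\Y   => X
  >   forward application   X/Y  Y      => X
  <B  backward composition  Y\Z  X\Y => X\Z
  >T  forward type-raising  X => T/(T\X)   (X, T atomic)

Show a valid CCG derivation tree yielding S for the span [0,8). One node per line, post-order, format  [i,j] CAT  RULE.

[0,1] N  lex  "this"
[1,2] (N/(NP\S))\N  lex  "found"
[0,2] N/(NP\S)  <  k=1
[2,3] NP\S  lex  "clearly"
[0,3] N  >  k=2
[3,4] ((S/NP)\N)/NP  lex  "slowly"
[4,5] NP/(S/NP)  lex  "cat"
[5,6] S/NP  lex  "on"
[4,6] NP  >  k=5
[3,6] (S/NP)\N  >  k=4
[0,6] S/NP  <  k=3
[6,7] N  lex  "often"
[6,7] NP/(NP\N)  >T
[7,8] NP\N  lex  "which"
[6,8] NP  >  k=7
[0,8] S  >  k=6

[0,8] S   >
  [0,6] S/NP   <
    [0,3] N   >
      [0,2] N/(NP\S)   <
        [0,1] "this" : N
        [1,2] "found" : (N/(NP\S))\N
      [2,3] "clearly" : NP\S
    [3,6] (S/NP)\N   >
      [3,4] "slowly" : ((S/NP)\N)/NP
      [4,6] NP   >
        [4,5] "cat" : NP/(S/NP)
        [5,6] "on" : S/NP
  [6,8] NP   >
    [6,7] NP/(NP\N)   >T
      [6,7] "often" : N
    [7,8] "which" : NP\N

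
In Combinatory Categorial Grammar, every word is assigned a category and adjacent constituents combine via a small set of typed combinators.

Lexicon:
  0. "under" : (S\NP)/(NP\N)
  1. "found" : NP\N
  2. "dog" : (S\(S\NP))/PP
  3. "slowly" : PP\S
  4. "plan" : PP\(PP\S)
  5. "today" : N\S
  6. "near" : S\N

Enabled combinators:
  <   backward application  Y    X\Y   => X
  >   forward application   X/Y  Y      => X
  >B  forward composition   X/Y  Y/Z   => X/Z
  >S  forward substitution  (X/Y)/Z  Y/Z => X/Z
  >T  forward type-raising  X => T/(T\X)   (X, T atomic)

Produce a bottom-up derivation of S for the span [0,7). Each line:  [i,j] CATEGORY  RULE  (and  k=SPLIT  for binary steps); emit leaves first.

[0,7] S   <
  [0,6] N   <
    [0,5] S   <
      [0,2] S\NP   >
        [0,1] "under" : (S\NP)/(NP\N)
        [1,2] "found" : NP\N
      [2,5] S\(S\NP)   >
        [2,3] "dog" : (S\(S\NP))/PP
        [3,5] PP   <
          [3,4] "slowly" : PP\S
          [4,5] "plan" : PP\(PP\S)
    [5,6] "today" : N\S
  [6,7] "near" : S\N

[0,1] (S\NP)/(NP\N)  lex  "under"
[1,2] NP\N  lex  "found"
[0,2] S\NP  >  k=1
[2,3] (S\(S\NP))/PP  lex  "dog"
[3,4] PP\S  lex  "slowly"
[4,5] PP\(PP\S)  lex  "plan"
[3,5] PP  <  k=4
[2,5] S\(S\NP)  >  k=3
[0,5] S  <  k=2
[5,6] N\S  lex  "today"
[0,6] N  <  k=5
[6,7] S\N  lex  "near"
[0,7] S  <  k=6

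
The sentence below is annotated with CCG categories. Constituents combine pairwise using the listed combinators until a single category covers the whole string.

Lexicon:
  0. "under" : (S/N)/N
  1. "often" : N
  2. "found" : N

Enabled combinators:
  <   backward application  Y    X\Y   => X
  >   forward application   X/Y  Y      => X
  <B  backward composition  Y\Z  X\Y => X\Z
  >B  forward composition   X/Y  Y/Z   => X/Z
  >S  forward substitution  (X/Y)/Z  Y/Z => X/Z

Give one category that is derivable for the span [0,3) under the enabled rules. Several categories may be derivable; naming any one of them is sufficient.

S

[0,3] S   >
  [0,2] S/N   >
    [0,1] "under" : (S/N)/N
    [1,2] "often" : N
  [2,3] "found" : N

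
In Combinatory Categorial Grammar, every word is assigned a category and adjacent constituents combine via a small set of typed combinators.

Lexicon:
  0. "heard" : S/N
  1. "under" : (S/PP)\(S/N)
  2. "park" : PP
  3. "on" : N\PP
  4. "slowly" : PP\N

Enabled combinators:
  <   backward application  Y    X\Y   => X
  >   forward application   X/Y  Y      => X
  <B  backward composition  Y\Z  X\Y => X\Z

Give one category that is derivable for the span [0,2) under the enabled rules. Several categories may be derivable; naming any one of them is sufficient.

S/PP

[0,5] S   >
  [0,2] S/PP   <
    [0,1] "heard" : S/N
    [1,2] "under" : (S/PP)\(S/N)
  [2,5] PP   <
    [2,4] N   <
      [2,3] "park" : PP
      [3,4] "on" : N\PP
    [4,5] "slowly" : PP\N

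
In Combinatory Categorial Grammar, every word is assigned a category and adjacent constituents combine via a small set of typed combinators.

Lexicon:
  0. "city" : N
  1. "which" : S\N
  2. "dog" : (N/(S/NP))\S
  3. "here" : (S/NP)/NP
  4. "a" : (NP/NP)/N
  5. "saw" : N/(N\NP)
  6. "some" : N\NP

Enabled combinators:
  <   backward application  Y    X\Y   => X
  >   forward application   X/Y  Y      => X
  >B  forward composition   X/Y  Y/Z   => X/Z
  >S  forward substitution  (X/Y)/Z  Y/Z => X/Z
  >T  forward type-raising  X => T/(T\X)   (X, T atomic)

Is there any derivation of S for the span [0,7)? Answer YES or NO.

NO

N S\N (N/(S/NP))\S (S/NP)/NP (NP/NP)/N N/(N\NP) N\NP
CKY chart[0,7] = {N, N/(N\N), N/NP, NP/(NP\N), PP/(PP\N), S/(S\N)}; S ∉ chart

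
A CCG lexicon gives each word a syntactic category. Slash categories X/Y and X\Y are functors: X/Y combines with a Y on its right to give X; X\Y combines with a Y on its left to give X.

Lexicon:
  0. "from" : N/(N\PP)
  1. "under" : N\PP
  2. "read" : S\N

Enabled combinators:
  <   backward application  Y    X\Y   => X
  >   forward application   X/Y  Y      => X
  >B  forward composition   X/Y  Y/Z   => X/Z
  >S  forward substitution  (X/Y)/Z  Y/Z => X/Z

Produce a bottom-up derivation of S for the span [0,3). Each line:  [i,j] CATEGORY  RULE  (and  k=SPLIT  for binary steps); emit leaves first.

[0,1] N/(N\PP)  lex  "from"
[1,2] N\PP  lex  "under"
[0,2] N  >  k=1
[2,3] S\N  lex  "read"
[0,3] S  <  k=2

[0,3] S   <
  [0,2] N   >
    [0,1] "from" : N/(N\PP)
    [1,2] "under" : N\PP
  [2,3] "read" : S\N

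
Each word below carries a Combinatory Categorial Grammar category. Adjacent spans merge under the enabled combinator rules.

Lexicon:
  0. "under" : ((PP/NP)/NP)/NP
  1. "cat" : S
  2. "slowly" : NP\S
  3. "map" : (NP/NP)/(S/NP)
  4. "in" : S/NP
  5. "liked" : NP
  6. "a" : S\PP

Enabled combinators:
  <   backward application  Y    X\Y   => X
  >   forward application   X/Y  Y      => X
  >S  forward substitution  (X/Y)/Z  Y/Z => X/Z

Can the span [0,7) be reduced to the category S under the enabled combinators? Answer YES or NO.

YES

[0,7] S   <
  [0,6] PP   >
    [0,5] PP/NP   >S
      [0,3] (PP/NP)/NP   >
        [0,1] "under" : ((PP/NP)/NP)/NP
        [1,3] NP   <
          [1,2] "cat" : S
          [2,3] "slowly" : NP\S
      [3,5] NP/NP   >
        [3,4] "map" : (NP/NP)/(S/NP)
        [4,5] "in" : S/NP
    [5,6] "liked" : NP
  [6,7] "a" : S\PP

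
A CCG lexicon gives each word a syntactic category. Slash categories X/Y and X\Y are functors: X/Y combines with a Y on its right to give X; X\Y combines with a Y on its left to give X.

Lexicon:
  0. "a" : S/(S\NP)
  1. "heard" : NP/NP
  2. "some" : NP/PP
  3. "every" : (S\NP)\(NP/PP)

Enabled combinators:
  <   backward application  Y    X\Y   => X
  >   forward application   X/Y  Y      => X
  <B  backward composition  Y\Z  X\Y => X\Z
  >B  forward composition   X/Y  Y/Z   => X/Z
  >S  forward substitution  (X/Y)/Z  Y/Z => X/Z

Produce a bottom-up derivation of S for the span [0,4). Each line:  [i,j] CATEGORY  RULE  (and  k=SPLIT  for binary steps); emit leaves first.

[0,1] S/(S\NP)  lex  "a"
[1,2] NP/NP  lex  "heard"
[2,3] NP/PP  lex  "some"
[1,3] NP/PP  >B  k=2
[3,4] (S\NP)\(NP/PP)  lex  "every"
[1,4] S\NP  <  k=3
[0,4] S  >  k=1

[0,4] S   >
  [0,1] "a" : S/(S\NP)
  [1,4] S\NP   <
    [1,3] NP/PP   >B
      [1,2] "heard" : NP/NP
      [2,3] "some" : NP/PP
    [3,4] "every" : (S\NP)\(NP/PP)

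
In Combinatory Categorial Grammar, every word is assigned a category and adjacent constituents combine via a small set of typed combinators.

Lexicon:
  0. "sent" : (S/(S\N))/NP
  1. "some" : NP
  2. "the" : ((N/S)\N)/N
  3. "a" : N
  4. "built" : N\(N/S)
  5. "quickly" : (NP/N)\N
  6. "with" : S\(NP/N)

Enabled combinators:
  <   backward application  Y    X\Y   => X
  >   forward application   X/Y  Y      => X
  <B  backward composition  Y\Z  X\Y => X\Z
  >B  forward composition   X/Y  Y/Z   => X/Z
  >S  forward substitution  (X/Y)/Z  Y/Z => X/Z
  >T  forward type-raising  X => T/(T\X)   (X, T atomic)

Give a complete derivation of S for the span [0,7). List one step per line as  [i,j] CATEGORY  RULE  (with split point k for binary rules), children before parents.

[0,7] S   >
  [0,2] S/(S\N)   >
    [0,1] "sent" : (S/(S\N))/NP
    [1,2] "some" : NP
  [2,7] S\N   <B
    [2,5] N\N   <B
      [2,4] (N/S)\N   >
        [2,3] "the" : ((N/S)\N)/N
        [3,4] "a" : N
      [4,5] "built" : N\(N/S)
    [5,7] S\N   <B
      [5,6] "quickly" : (NP/N)\N
      [6,7] "with" : S\(NP/N)

[0,1] (S/(S\N))/NP  lex  "sent"
[1,2] NP  lex  "some"
[0,2] S/(S\N)  >  k=1
[2,3] ((N/S)\N)/N  lex  "the"
[3,4] N  lex  "a"
[2,4] (N/S)\N  >  k=3
[4,5] N\(N/S)  lex  "built"
[2,5] N\N  <B  k=4
[5,6] (NP/N)\N  lex  "quickly"
[6,7] S\(NP/N)  lex  "with"
[5,7] S\N  <B  k=6
[2,7] S\N  <B  k=5
[0,7] S  >  k=2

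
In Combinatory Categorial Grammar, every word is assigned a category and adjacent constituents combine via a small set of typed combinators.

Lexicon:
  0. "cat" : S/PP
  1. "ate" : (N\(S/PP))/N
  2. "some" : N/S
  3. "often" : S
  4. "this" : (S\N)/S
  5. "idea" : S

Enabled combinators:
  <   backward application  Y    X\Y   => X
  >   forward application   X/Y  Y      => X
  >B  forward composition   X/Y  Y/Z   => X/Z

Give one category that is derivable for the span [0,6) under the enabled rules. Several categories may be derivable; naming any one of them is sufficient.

S

[0,6] S   <
  [0,4] N   <
    [0,1] "cat" : S/PP
    [1,4] N\(S/PP)   >
      [1,2] "ate" : (N\(S/PP))/N
      [2,4] N   >
        [2,3] "some" : N/S
        [3,4] "often" : S
  [4,6] S\N   >
    [4,5] "this" : (S\N)/S
    [5,6] "idea" : S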